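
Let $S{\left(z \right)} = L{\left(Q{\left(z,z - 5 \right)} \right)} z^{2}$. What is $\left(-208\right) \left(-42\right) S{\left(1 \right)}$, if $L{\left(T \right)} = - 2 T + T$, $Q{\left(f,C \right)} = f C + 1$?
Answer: $26208$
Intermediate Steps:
$Q{\left(f,C \right)} = 1 + C f$ ($Q{\left(f,C \right)} = C f + 1 = 1 + C f$)
$L{\left(T \right)} = - T$
$S{\left(z \right)} = z^{2} \left(-1 - z \left(-5 + z\right)\right)$ ($S{\left(z \right)} = - (1 + \left(z - 5\right) z) z^{2} = - (1 + \left(-5 + z\right) z) z^{2} = - (1 + z \left(-5 + z\right)) z^{2} = \left(-1 - z \left(-5 + z\right)\right) z^{2} = z^{2} \left(-1 - z \left(-5 + z\right)\right)$)
$\left(-208\right) \left(-42\right) S{\left(1 \right)} = \left(-208\right) \left(-42\right) 1^{2} \left(-1 - 1 \left(-5 + 1\right)\right) = 8736 \cdot 1 \left(-1 - 1 \left(-4\right)\right) = 8736 \cdot 1 \left(-1 + 4\right) = 8736 \cdot 1 \cdot 3 = 8736 \cdot 3 = 26208$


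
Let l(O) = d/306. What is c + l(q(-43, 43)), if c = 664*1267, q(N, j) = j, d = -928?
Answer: 128716600/153 ≈ 8.4129e+5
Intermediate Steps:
l(O) = -464/153 (l(O) = -928/306 = -928*1/306 = -464/153)
c = 841288
c + l(q(-43, 43)) = 841288 - 464/153 = 128716600/153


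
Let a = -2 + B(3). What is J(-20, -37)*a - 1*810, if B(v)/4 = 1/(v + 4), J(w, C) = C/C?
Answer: -5680/7 ≈ -811.43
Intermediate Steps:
J(w, C) = 1
B(v) = 4/(4 + v) (B(v) = 4/(v + 4) = 4/(4 + v))
a = -10/7 (a = -2 + 4/(4 + 3) = -2 + 4/7 = -10/7 ≈ -1.4286)
J(-20, -37)*a - 1*810 = 1*(-10/7) - 1*810 = -10/7 - 810 = -5680/7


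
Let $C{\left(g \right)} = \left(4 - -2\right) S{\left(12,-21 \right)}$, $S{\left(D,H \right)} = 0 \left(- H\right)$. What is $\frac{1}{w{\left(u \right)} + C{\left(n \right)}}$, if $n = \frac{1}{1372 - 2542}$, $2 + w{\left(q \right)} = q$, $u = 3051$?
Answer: $\frac{1}{3049} \approx 0.00032798$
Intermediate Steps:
$w{\left(q \right)} = -2 + q$
$n = - \frac{1}{1170}$ ($n = \frac{1}{-1170} = - \frac{1}{1170} \approx -0.0008547$)
$S{\left(D,H \right)} = 0$
$C{\left(g \right)} = 0$ ($C{\left(g \right)} = \left(4 - -2\right) 0 = \left(4 + 2\right) 0 = 6 \cdot 0 = 0$)
$\frac{1}{w{\left(u \right)} + C{\left(n \right)}} = \frac{1}{\left(-2 + 3051\right) + 0} = \frac{1}{3049 + 0} = \frac{1}{3049}$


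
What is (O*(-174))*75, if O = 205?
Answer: -2675250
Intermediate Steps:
(O*(-174))*75 = (205*(-174))*75 = -35670*75 = -2675250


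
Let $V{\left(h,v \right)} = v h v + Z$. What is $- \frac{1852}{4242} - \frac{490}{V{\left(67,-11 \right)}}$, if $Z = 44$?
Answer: $- \frac{954124}{1920919} \approx -0.4967$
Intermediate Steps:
$V{\left(h,v \right)} = 44 + h v^{2}$ ($V{\left(h,v \right)} = v h v + 44 = h v v + 44 = h v^{2} + 44 = 44 + h v^{2}$)
$- \frac{1852}{4242} - \frac{490}{V{\left(67,-11 \right)}} = - \frac{1852}{4242} - \frac{490}{44 + 67 \left(-11\right)^{2}} = \left(-1852\right) \frac{1}{4242} - \frac{490}{44 + 67 \cdot 121} = - \frac{926}{2121} - \frac{490}{44 + 8107} = - \frac{926}{2121} - \frac{490}{8151} = - \frac{954124}{1920919}$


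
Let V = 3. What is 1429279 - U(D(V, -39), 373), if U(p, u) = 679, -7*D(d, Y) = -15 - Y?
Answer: 1428600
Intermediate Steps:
D(d, Y) = 15/7 + Y/7 (D(d, Y) = -(-15 - Y)/7 = 15/7 + Y/7)
1429279 - U(D(V, -39), 373) = 1429279 - 1*679 = 1429279 - 679 = 1428600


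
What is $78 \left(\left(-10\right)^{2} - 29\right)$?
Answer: $5538$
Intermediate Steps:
$78 \left(\left(-10\right)^{2} - 29\right) = 78 \left(100 - 29\right) = 78 \cdot 71 = 5538$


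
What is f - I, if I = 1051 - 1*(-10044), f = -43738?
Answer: -54833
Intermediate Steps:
I = 11095 (I = 1051 + 10044 = 11095)
f - I = -43738 - 1*11095 = -43738 - 11095 = -54833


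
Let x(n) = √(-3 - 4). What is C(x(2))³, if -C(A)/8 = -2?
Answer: 4096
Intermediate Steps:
x(n) = I*√7 (x(n) = √(-7) = I*√7)
C(A) = 16 (C(A) = -8*(-2) = 16)
C(x(2))³ = 16³ = 4096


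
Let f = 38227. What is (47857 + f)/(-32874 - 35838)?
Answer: -21521/17178 ≈ -1.2528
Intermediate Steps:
(47857 + f)/(-32874 - 35838) = (47857 + 38227)/(-32874 - 35838) = 86084/(-68712) = 86084*(-1/68712) = -21521/17178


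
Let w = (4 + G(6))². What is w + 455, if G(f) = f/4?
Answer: 1941/4 ≈ 485.25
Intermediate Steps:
G(f) = f/4 (G(f) = f*(¼) = f/4)
w = 121/4 (w = (4 + (¼)*6)² = (4 + 3/2)² = (11/2)² = 121/4 ≈ 30.250)
w + 455 = 121/4 + 455 = 1941/4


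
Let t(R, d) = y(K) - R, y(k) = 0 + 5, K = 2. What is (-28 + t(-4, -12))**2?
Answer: 361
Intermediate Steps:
y(k) = 5
t(R, d) = 5 - R
(-28 + t(-4, -12))**2 = (-28 + (5 - 1*(-4)))**2 = (-28 + (5 + 4))**2 = (-28 + 9)**2 = (-19)**2 = 361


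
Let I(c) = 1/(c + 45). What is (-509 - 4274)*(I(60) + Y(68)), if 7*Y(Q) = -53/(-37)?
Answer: -3979456/3885 ≈ -1024.3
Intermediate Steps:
I(c) = 1/(45 + c)
Y(Q) = 53/259 (Y(Q) = (-53/(-37))/7 = (-53*(-1/37))/7 = (⅐)*(53/37) = 53/259)
(-509 - 4274)*(I(60) + Y(68)) = (-509 - 4274)*(1/(45 + 60) + 53/259) = -4783*(1/105 + 53/259) = -4783*832/3885 = -3979456/3885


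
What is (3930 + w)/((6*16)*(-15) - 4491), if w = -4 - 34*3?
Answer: -3824/5931 ≈ -0.64475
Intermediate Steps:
w = -106 (w = -4 - 102 = -106)
(3930 + w)/((6*16)*(-15) - 4491) = (3930 - 106)/((6*16)*(-15) - 4491) = 3824/(96*(-15) - 4491) = 3824/(-1440 - 4491) = 3824/(-5931) = 3824*(-1/5931) = -3824/5931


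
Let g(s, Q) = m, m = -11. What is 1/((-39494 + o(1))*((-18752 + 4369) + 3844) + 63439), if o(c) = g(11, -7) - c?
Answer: 1/416417173 ≈ 2.4014e-9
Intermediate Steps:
g(s, Q) = -11
o(c) = -11 - c
1/((-39494 + o(1))*((-18752 + 4369) + 3844) + 63439) = 1/((-39494 + (-11 - 1*1))*((-18752 + 4369) + 3844) + 63439) = 1/((-39494 + (-11 - 1))*(-14383 + 3844) + 63439) = 1/((-39494 - 12)*(-10539) + 63439) = 1/(-39506*(-10539) + 63439) = 1/(416353734 + 63439) = 1/416417173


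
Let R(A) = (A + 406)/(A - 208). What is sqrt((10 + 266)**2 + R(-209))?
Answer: sqrt(13246086315)/417 ≈ 276.00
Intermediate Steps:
R(A) = (406 + A)/(-208 + A)
sqrt((10 + 266)**2 + R(-209)) = sqrt((10 + 266)**2 + (406 - 209)/(-208 - 209)) = sqrt(276**2 + 197/(-417)) = sqrt(76176 - 1/417*197) = sqrt(76176 - 197/417) = sqrt(31765195/417) = sqrt(13246086315)/417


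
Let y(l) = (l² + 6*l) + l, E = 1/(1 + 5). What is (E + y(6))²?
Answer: 219961/36 ≈ 6110.0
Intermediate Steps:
E = ⅙ (E = 1/6 = ⅙ ≈ 0.16667)
y(l) = l² + 7*l
(E + y(6))² = (⅙ + 6*(7 + 6))² = (⅙ + 6*13)² = (⅙ + 78)² = (469/6)² = 219961/36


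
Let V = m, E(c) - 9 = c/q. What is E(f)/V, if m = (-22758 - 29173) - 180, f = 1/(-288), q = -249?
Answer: -645409/3736984032 ≈ -0.00017271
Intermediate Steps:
f = -1/288 ≈ -0.0034722
m = -52111 (m = -51931 - 180 = -52111)
E(c) = 9 - c/249 (E(c) = 9 + c/(-249) = 9 + c*(-1/249) = 9 - c/249)
V = -52111
E(f)/V = (9 - 1/249*(-1/288))/(-52111) = (9 + 1/71712)*(-1/52111) = (645409/71712)*(-1/52111) = -645409/3736984032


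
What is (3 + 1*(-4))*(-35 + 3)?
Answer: 32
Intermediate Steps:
(3 + 1*(-4))*(-35 + 3) = (3 - 4)*(-32) = -1*(-32) = 32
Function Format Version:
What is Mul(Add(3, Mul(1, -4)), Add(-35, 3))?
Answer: 32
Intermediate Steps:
Mul(Add(3, Mul(1, -4)), Add(-35, 3)) = Mul(Add(3, -4), -32) = Mul(-1, -32) = 32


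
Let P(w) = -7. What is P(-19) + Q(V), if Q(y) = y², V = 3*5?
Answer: 218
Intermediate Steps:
V = 15
P(-19) + Q(V) = -7 + 15² = -7 + 225 = 218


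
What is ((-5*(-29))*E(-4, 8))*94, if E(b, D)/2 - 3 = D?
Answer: 299860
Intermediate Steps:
E(b, D) = 6 + 2*D
((-5*(-29))*E(-4, 8))*94 = ((-5*(-29))*(6 + 2*8))*94 = (145*(6 + 16))*94 = (145*22)*94 = 3190*94 = 299860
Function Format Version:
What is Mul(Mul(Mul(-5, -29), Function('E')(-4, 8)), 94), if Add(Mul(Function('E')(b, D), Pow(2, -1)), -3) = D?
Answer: 299860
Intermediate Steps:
Function('E')(b, D) = Add(6, Mul(2, D))
Mul(Mul(Mul(-5, -29), Function('E')(-4, 8)), 94) = Mul(Mul(Mul(-5, -29), Add(6, Mul(2, 8))), 94) = Mul(Mul(145, Add(6, 16)), 94) = Mul(Mul(145, 22), 94) = Mul(3190, 94) = 299860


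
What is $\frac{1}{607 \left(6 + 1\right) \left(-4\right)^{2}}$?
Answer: $\frac{1}{67984} \approx 1.4709 \cdot 10^{-5}$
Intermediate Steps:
$\frac{1}{607 \left(6 + 1\right) \left(-4\right)^{2}} = \frac{1}{607 \cdot 7 \cdot 16} = \frac{1}{607 \cdot 112} = \frac{1}{67984}$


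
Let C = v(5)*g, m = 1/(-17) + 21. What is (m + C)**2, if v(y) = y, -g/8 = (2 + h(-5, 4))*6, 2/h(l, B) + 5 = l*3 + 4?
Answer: 53202436/289 ≈ 1.8409e+5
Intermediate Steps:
h(l, B) = 2/(-1 + 3*l) (h(l, B) = 2/(-5 + (l*3 + 4)) = 2/(-5 + (3*l + 4)) = 2/(-5 + (4 + 3*l)) = 2/(-1 + 3*l))
g = -90 (g = -8*(2 + 2/(-1 + 3*(-5)))*6 = -8*(2 + 2/(-1 - 15))*6 = -8*(2 + 2/(-16))*6 = -8*(2 + 2*(-1/16))*6 = -8*(2 - 1/8)*6 = -15*6 = -8*45/4 = -90)
m = 356/17 (m = -1/17 + 21 = 356/17 ≈ 20.941)
C = -450 (C = 5*(-90) = -450)
(m + C)**2 = (356/17 - 450)**2 = (-7294/17)**2 = 53202436/289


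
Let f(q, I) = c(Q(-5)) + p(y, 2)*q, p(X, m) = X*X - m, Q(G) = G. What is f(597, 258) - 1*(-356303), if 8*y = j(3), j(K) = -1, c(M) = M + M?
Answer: 22726933/64 ≈ 3.5511e+5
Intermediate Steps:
c(M) = 2*M
y = -⅛ (y = (⅛)*(-1) = -⅛ ≈ -0.12500)
p(X, m) = X² - m
f(q, I) = -10 - 127*q/64 (f(q, I) = 2*(-5) + ((-⅛)² - 1*2)*q = -10 + (1/64 - 2)*q = -10 - 127*q/64)
f(597, 258) - 1*(-356303) = (-10 - 127/64*597) - 1*(-356303) = (-10 - 75819/64) + 356303 = -76459/64 + 356303 = 22726933/64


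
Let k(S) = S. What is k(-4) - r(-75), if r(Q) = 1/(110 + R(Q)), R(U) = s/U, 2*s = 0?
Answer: -441/110 ≈ -4.0091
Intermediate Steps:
s = 0 (s = (½)*0 = 0)
R(U) = 0 (R(U) = 0/U = 0)
r(Q) = 1/110 (r(Q) = 1/(110 + 0) = 1/110)
k(-4) - r(-75) = -4 - 1*1/110 = -4 - 1/110 = -441/110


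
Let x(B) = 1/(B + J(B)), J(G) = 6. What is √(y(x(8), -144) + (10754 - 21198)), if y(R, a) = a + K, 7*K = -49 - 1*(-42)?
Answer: I*√10589 ≈ 102.9*I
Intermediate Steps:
K = -1 (K = (-49 - 1*(-42))/7 = (-49 + 42)/7 = (⅐)*(-7) = -1)
x(B) = 1/(6 + B) (x(B) = 1/(B + 6) = 1/(6 + B))
y(R, a) = -1 + a (y(R, a) = a - 1 = -1 + a)
√(y(x(8), -144) + (10754 - 21198)) = √((-1 - 144) + (10754 - 21198)) = √(-145 - 10444) = √(-10589) = I*√10589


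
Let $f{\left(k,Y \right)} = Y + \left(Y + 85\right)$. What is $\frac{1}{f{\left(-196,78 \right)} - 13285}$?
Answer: $- \frac{1}{13044} \approx -7.6664 \cdot 10^{-5}$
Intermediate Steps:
$f{\left(k,Y \right)} = 85 + 2 Y$ ($f{\left(k,Y \right)} = Y + \left(85 + Y\right) = 85 + 2 Y$)
$\frac{1}{f{\left(-196,78 \right)} - 13285} = \frac{1}{\left(85 + 2 \cdot 78\right) - 13285} = \frac{1}{\left(85 + 156\right) - 13285} = \frac{1}{241 - 13285} = \frac{1}{-13044} = - \frac{1}{13044}$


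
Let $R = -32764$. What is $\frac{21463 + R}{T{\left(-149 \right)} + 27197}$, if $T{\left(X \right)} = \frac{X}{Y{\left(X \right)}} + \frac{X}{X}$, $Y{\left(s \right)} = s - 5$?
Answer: $- \frac{1740354}{4188641} \approx -0.41549$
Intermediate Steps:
$Y{\left(s \right)} = -5 + s$
$T{\left(X \right)} = 1 + \frac{X}{-5 + X}$ ($T{\left(X \right)} = \frac{X}{-5 + X} + \frac{X}{X} = \frac{X}{-5 + X} + 1 = 1 + \frac{X}{-5 + X}$)
$\frac{21463 + R}{T{\left(-149 \right)} + 27197} = \frac{21463 - 32764}{\frac{-5 + 2 \left(-149\right)}{-5 - 149} + 27197} = - \frac{11301}{\frac{-5 - 298}{-154} + 27197} = - \frac{11301}{\left(- \frac{1}{154}\right) \left(-303\right) + 27197} = - \frac{11301}{\frac{303}{154} + 27197} = - \frac{11301}{\frac{4188641}{154}} = \left(-11301\right) \frac{154}{4188641} = - \frac{1740354}{4188641}$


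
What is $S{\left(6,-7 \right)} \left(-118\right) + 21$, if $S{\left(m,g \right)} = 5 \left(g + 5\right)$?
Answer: $1201$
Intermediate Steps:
$S{\left(m,g \right)} = 25 + 5 g$ ($S{\left(m,g \right)} = 5 \left(5 + g\right) = 25 + 5 g$)
$S{\left(6,-7 \right)} \left(-118\right) + 21 = \left(25 + 5 \left(-7\right)\right) \left(-118\right) + 21 = \left(25 - 35\right) \left(-118\right) + 21 = \left(-10\right) \left(-118\right) + 21 = 1180 + 21 = 1201$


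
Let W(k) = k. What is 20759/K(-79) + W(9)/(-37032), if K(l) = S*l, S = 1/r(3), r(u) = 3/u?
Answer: -256249333/975176 ≈ -262.77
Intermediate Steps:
S = 1 (S = 1/(3/3) = 1/(3*(1/3)) = 1/1 = 1)
K(l) = l (K(l) = 1*l = l)
20759/K(-79) + W(9)/(-37032) = 20759/(-79) + 9/(-37032) = 20759*(-1/79) + 9*(-1/37032) = -20759/79 - 3/12344 = -256249333/975176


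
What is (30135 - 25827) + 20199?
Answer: 24507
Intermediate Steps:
(30135 - 25827) + 20199 = 4308 + 20199 = 24507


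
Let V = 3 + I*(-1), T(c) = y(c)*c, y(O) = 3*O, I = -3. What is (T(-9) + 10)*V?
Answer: 1518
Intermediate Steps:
T(c) = 3*c² (T(c) = (3*c)*c = 3*c²)
V = 6 (V = 3 - 3*(-1) = 3 + 3 = 6)
(T(-9) + 10)*V = (3*(-9)² + 10)*6 = (3*81 + 10)*6 = (243 + 10)*6 = 253*6 = 1518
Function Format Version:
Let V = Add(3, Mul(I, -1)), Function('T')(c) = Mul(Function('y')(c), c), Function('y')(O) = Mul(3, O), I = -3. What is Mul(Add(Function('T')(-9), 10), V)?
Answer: 1518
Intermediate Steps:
Function('T')(c) = Mul(3, Pow(c, 2)) (Function('T')(c) = Mul(Mul(3, c), c) = Mul(3, Pow(c, 2)))
V = 6 (V = Add(3, Mul(-3, -1)) = Add(3, 3) = 6)
Mul(Add(Function('T')(-9), 10), V) = Mul(Add(Mul(3, Pow(-9, 2)), 10), 6) = Mul(Add(Mul(3, 81), 10), 6) = Mul(Add(243, 10), 6) = Mul(253, 6) = 1518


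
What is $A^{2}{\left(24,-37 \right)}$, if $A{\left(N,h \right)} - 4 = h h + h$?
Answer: $1784896$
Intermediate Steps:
$A{\left(N,h \right)} = 4 + h + h^{2}$ ($A{\left(N,h \right)} = 4 + \left(h h + h\right) = 4 + \left(h^{2} + h\right) = 4 + \left(h + h^{2}\right) = 4 + h + h^{2}$)
$A^{2}{\left(24,-37 \right)} = \left(4 - 37 + \left(-37\right)^{2}\right)^{2} = \left(4 - 37 + 1369\right)^{2} = 1336^{2} = 1784896$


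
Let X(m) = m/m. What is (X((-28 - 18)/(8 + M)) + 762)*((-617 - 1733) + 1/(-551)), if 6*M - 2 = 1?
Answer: -987971313/551 ≈ -1.7931e+6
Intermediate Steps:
M = 1/2 (M = 1/3 + (1/6)*1 = 1/3 + 1/6 = 1/2 ≈ 0.50000)
X(m) = 1
(X((-28 - 18)/(8 + M)) + 762)*((-617 - 1733) + 1/(-551)) = (1 + 762)*((-617 - 1733) + 1/(-551)) = 763*(-2350 - 1/551) = 763*(-1294851/551) = -987971313/551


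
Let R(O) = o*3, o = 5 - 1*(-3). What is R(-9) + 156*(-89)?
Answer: -13860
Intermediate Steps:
o = 8 (o = 5 + 3 = 8)
R(O) = 24 (R(O) = 8*3 = 24)
R(-9) + 156*(-89) = 24 + 156*(-89) = 24 - 13884 = -13860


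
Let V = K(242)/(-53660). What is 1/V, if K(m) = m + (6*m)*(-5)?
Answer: 26830/3509 ≈ 7.6460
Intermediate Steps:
K(m) = -29*m (K(m) = m - 30*m = -29*m)
V = 3509/26830 (V = -29*242/(-53660) = -7018*(-1/53660) = 3509/26830 ≈ 0.13079)
1/V = 1/(3509/26830) = 26830/3509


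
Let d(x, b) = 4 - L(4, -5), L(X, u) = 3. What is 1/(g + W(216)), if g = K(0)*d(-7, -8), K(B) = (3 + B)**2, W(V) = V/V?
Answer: 1/10 ≈ 0.10000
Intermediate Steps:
W(V) = 1
d(x, b) = 1 (d(x, b) = 4 - 1*3 = 4 - 3 = 1)
g = 9 (g = (3 + 0)**2*1 = 3**2*1 = 9*1 = 9)
1/(g + W(216)) = 1/(9 + 1) = 1/10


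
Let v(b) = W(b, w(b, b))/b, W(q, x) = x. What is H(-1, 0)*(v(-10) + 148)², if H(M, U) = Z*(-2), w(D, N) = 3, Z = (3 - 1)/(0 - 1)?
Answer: 2181529/25 ≈ 87261.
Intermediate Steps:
Z = -2 (Z = 2/(-1) = 2*(-1) = -2)
v(b) = 3/b
H(M, U) = 4 (H(M, U) = -2*(-2) = 4)
H(-1, 0)*(v(-10) + 148)² = 4*(3/(-10) + 148)² = 4*(3*(-⅒) + 148)² = 4*(-3/10 + 148)² = 4*(1477/10)² = 4*(2181529/100) = 2181529/25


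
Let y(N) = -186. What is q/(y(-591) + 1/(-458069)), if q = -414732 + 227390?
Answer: 85815562598/85200835 ≈ 1007.2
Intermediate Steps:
q = -187342
q/(y(-591) + 1/(-458069)) = -187342/(-186 + 1/(-458069)) = -187342/(-186 - 1/458069) = -187342/(-85200835/458069) = -187342*(-458069/85200835) = 85815562598/85200835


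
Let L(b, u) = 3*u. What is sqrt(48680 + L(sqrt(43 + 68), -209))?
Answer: sqrt(48053) ≈ 219.21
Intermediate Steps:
sqrt(48680 + L(sqrt(43 + 68), -209)) = sqrt(48680 + 3*(-209)) = sqrt(48680 - 627) = sqrt(48053)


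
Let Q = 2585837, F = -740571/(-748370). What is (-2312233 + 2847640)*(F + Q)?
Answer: 1036100124875173227/748370 ≈ 1.3845e+12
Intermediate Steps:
F = 740571/748370 (F = -740571*(-1/748370) = 740571/748370 ≈ 0.98958)
(-2312233 + 2847640)*(F + Q) = (-2312233 + 2847640)*(740571/748370 + 2585837) = 535407*(1935163576261/748370) = 1036100124875173227/748370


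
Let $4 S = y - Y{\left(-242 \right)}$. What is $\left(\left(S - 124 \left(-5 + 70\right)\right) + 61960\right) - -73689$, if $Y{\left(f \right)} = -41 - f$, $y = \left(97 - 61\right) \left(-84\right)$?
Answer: $\frac{507131}{4} \approx 1.2678 \cdot 10^{5}$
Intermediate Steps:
$y = -3024$ ($y = 36 \left(-84\right) = -3024$)
$S = - \frac{3225}{4}$ ($S = \frac{-3024 - \left(-41 - -242\right)}{4} = \frac{-3024 - \left(-41 + 242\right)}{4} = \frac{-3024 - 201}{4} = \frac{1}{4} \left(-3225\right) = - \frac{3225}{4} \approx -806.25$)
$\left(\left(S - 124 \left(-5 + 70\right)\right) + 61960\right) - -73689 = \left(\left(- \frac{3225}{4} - 124 \left(-5 + 70\right)\right) + 61960\right) - -73689 = \left(\left(- \frac{3225}{4} - 8060\right) + 61960\right) + 73689 = \left(- \frac{35465}{4} + 61960\right) + 73689 = \frac{212375}{4} + 73689 = \frac{507131}{4}$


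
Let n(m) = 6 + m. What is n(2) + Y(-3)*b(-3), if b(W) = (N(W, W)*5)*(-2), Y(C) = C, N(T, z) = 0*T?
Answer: 8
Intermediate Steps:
N(T, z) = 0
b(W) = 0 (b(W) = (0*5)*(-2) = 0*(-2) = 0)
n(2) + Y(-3)*b(-3) = (6 + 2) - 3*0 = 8 + 0 = 8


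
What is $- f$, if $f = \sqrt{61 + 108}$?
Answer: $-13$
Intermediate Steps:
$f = 13$ ($f = \sqrt{169} = 13$)
$- f = \left(-1\right) 13 = -13$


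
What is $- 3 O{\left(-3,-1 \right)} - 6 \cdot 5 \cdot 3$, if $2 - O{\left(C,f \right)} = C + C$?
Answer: $-114$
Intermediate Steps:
$O{\left(C,f \right)} = 2 - 2 C$ ($O{\left(C,f \right)} = 2 - \left(C + C\right) = 2 - 2 C$)
$- 3 O{\left(-3,-1 \right)} - 6 \cdot 5 \cdot 3 = - 3 \left(2 - -6\right) - 6 \cdot 5 \cdot 3 = - 3 \left(2 + 6\right) - 90 = \left(-3\right) 8 - 90 = -24 - 90 = -114$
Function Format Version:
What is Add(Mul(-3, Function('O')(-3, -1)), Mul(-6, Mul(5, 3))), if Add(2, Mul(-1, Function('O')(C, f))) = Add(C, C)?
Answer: -114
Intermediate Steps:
Function('O')(C, f) = Add(2, Mul(-2, C)) (Function('O')(C, f) = Add(2, Mul(-1, Add(C, C))) = Add(2, Mul(-1, Mul(2, C))) = Add(2, Mul(-2, C)))
Add(Mul(-3, Function('O')(-3, -1)), Mul(-6, Mul(5, 3))) = Add(Mul(-3, Add(2, Mul(-2, -3))), Mul(-6, Mul(5, 3))) = Add(Mul(-3, Add(2, 6)), Mul(-6, 15)) = Add(Mul(-3, 8), -90) = Add(-24, -90) = -114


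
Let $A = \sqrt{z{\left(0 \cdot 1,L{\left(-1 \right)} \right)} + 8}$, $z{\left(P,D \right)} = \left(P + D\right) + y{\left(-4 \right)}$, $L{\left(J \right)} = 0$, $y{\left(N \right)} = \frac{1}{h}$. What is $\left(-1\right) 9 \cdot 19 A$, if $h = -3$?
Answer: $- 57 \sqrt{69} \approx -473.48$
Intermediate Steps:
$y{\left(N \right)} = - \frac{1}{3}$ ($y{\left(N \right)} = \frac{1}{-3} = - \frac{1}{3}$)
$z{\left(P,D \right)} = - \frac{1}{3} + D + P$ ($z{\left(P,D \right)} = \left(P + D\right) - \frac{1}{3} = \left(D + P\right) - \frac{1}{3} = - \frac{1}{3} + D + P$)
$A = \frac{\sqrt{69}}{3}$ ($A = \sqrt{\left(- \frac{1}{3} + 0 + 0 \cdot 1\right) + 8} = \sqrt{\left(- \frac{1}{3} + 0 + 0\right) + 8} = \sqrt{- \frac{1}{3} + 8} = \sqrt{\frac{23}{3}} = \frac{\sqrt{69}}{3} \approx 2.7689$)
$\left(-1\right) 9 \cdot 19 A = \left(-1\right) 9 \cdot 19 \frac{\sqrt{69}}{3} = \left(-9\right) 19 \frac{\sqrt{69}}{3} = - 171 \frac{\sqrt{69}}{3} = - 57 \sqrt{69}$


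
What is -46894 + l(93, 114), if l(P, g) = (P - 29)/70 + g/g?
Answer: -1641223/35 ≈ -46892.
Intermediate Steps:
l(P, g) = 41/70 + P/70 (l(P, g) = (-29 + P)*(1/70) + 1 = (-29/70 + P/70) + 1 = 41/70 + P/70)
-46894 + l(93, 114) = -46894 + (41/70 + (1/70)*93) = -46894 + (41/70 + 93/70) = -46894 + 67/35 = -1641223/35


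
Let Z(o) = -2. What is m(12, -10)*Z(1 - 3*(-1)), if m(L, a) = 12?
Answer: -24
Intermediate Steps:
m(12, -10)*Z(1 - 3*(-1)) = 12*(-2) = -24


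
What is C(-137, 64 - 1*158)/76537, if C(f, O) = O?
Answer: -94/76537 ≈ -0.0012282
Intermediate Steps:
C(-137, 64 - 1*158)/76537 = (64 - 1*158)/76537 = (64 - 158)*(1/76537) = -94*1/76537 = -94/76537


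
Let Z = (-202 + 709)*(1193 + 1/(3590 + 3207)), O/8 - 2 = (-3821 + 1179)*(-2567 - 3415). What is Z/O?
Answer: 2055586377/429691277848 ≈ 0.0047839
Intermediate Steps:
O = 126435568 (O = 16 + 8*((-3821 + 1179)*(-2567 - 3415)) = 16 + 8*(-2642*(-5982)) = 16 + 8*15804444 = 16 + 126435552 = 126435568)
Z = 4111172754/6797 (Z = 507*(1193 + 1/6797) = 507*(8108822/6797) = 4111172754/6797 ≈ 6.0485e+5)
Z/O = (4111172754/6797)/126435568 = (4111172754/6797)*(1/126435568) = 2055586377/429691277848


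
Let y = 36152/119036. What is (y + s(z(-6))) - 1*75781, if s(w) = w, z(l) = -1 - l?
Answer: -2255008946/29759 ≈ -75776.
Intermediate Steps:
y = 9038/29759 (y = 36152*(1/119036) = 9038/29759 ≈ 0.30371)
(y + s(z(-6))) - 1*75781 = (9038/29759 + (-1 - 1*(-6))) - 1*75781 = (9038/29759 + (-1 + 6)) - 75781 = (9038/29759 + 5) - 75781 = 157833/29759 - 75781 = -2255008946/29759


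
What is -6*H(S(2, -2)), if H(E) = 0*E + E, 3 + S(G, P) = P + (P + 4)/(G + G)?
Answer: 27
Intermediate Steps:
S(G, P) = -3 + P + (4 + P)/(2*G) (S(G, P) = -3 + (P + (P + 4)/(G + G)) = -3 + (P + (4 + P)/((2*G))) = -3 + (P + (4 + P)*(1/(2*G))) = -3 + (P + (4 + P)/(2*G)) = -3 + P + (4 + P)/(2*G))
H(E) = E (H(E) = 0 + E = E)
-6*H(S(2, -2)) = -6*(2 + (½)*(-2) + 2*(-3 - 2))/2 = -3*(2 - 1 + 2*(-5)) = -3*(2 - 1 - 10) = -3*(-9) = -6*(-9/2) = 27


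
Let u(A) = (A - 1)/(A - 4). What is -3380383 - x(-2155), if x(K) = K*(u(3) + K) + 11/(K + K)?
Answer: -34603774569/4310 ≈ -8.0287e+6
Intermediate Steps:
u(A) = (-1 + A)/(-4 + A)
x(K) = 11/(2*K) + K*(-2 + K) (x(K) = K*((-1 + 3)/(-4 + 3) + K) + 11/(K + K) = K*(2/(-1) + K) + 11/((2*K)) = K*(-1*2 + K) + 11*(1/(2*K)) = K*(-2 + K) + 11/(2*K) = 11/(2*K) + K*(-2 + K))
-3380383 - x(-2155) = -3380383 - ((-2155)**2 - 2*(-2155) + (11/2)/(-2155)) = -3380383 - (4644025 + 4310 + (11/2)*(-1/2155)) = -3380383 - (4644025 + 4310 - 11/4310) = -3380383 - 1*20034323839/4310 = -3380383 - 20034323839/4310 = -34603774569/4310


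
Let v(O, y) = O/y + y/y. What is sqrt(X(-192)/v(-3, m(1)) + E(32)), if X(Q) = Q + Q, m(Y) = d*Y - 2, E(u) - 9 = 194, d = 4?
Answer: sqrt(971) ≈ 31.161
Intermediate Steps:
E(u) = 203 (E(u) = 9 + 194 = 203)
m(Y) = -2 + 4*Y (m(Y) = 4*Y - 2 = -2 + 4*Y)
X(Q) = 2*Q
v(O, y) = 1 + O/y (v(O, y) = O/y + 1 = 1 + O/y)
sqrt(X(-192)/v(-3, m(1)) + E(32)) = sqrt((2*(-192))/(((-3 + (-2 + 4*1))/(-2 + 4*1))) + 203) = sqrt(-384*(-2 + 4)/(-3 + (-2 + 4)) + 203) = sqrt(-384*2/(-3 + 2) + 203) = sqrt(-384/((1/2)*(-1)) + 203) = sqrt(-384/(-1/2) + 203) = sqrt(-384*(-2) + 203) = sqrt(768 + 203) = sqrt(971)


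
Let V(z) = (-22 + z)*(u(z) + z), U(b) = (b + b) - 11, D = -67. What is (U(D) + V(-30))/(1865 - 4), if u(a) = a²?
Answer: -45385/1861 ≈ -24.387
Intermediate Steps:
U(b) = -11 + 2*b (U(b) = 2*b - 11 = -11 + 2*b)
V(z) = (-22 + z)*(z + z²) (V(z) = (-22 + z)*(z² + z) = (-22 + z)*(z + z²))
(U(D) + V(-30))/(1865 - 4) = ((-11 + 2*(-67)) - 30*(-22 + (-30)² - 21*(-30)))/(1865 - 4) = ((-11 - 134) - 30*(-22 + 900 + 630))/1861 = (-145 - 30*1508)*(1/1861) = (-145 - 45240)*(1/1861) = -45385*1/1861 = -45385/1861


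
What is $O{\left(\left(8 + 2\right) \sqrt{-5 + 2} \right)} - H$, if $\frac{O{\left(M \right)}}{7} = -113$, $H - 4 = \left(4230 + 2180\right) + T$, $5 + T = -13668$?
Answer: $6468$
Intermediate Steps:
$T = -13673$ ($T = -5 - 13668 = -13673$)
$H = -7259$ ($H = 4 + \left(\left(4230 + 2180\right) - 13673\right) = 4 + \left(6410 - 13673\right) = 4 - 7263 = -7259$)
$O{\left(M \right)} = -791$ ($O{\left(M \right)} = 7 \left(-113\right) = -791$)
$O{\left(\left(8 + 2\right) \sqrt{-5 + 2} \right)} - H = -791 - -7259 = -791 + 7259 = 6468$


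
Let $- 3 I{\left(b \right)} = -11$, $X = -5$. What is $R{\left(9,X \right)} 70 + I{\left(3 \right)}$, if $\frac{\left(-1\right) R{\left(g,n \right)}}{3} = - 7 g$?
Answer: $\frac{39701}{3} \approx 13234.0$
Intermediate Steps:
$I{\left(b \right)} = \frac{11}{3}$ ($I{\left(b \right)} = \left(- \frac{1}{3}\right) \left(-11\right) = \frac{11}{3}$)
$R{\left(g,n \right)} = 21 g$ ($R{\left(g,n \right)} = - 3 \left(- 7 g\right) = 21 g$)
$R{\left(9,X \right)} 70 + I{\left(3 \right)} = 21 \cdot 9 \cdot 70 + \frac{11}{3} = 189 \cdot 70 + \frac{11}{3} = 13230 + \frac{11}{3} = \frac{39701}{3}$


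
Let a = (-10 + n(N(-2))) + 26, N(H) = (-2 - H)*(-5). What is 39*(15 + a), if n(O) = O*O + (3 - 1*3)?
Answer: 1209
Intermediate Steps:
N(H) = 10 + 5*H
n(O) = O**2 (n(O) = O**2 + (3 - 3) = O**2 + 0 = O**2)
a = 16 (a = (-10 + (10 + 5*(-2))**2) + 26 = (-10 + (10 - 10)**2) + 26 = (-10 + 0**2) + 26 = (-10 + 0) + 26 = -10 + 26 = 16)
39*(15 + a) = 39*(15 + 16) = 39*31 = 1209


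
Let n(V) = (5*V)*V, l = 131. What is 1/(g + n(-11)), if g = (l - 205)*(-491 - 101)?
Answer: 1/44413 ≈ 2.2516e-5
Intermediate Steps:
n(V) = 5*V²
g = 43808 (g = (131 - 205)*(-491 - 101) = -74*(-592) = 43808)
1/(g + n(-11)) = 1/(43808 + 5*(-11)²) = 1/(43808 + 5*121) = 1/(43808 + 605) = 1/44413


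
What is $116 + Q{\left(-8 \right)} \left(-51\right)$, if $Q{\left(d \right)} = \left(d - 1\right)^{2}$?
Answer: $-4015$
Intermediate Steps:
$Q{\left(d \right)} = \left(-1 + d\right)^{2}$
$116 + Q{\left(-8 \right)} \left(-51\right) = 116 + \left(-1 - 8\right)^{2} \left(-51\right) = 116 + \left(-9\right)^{2} \left(-51\right) = 116 + 81 \left(-51\right) = 116 - 4131 = -4015$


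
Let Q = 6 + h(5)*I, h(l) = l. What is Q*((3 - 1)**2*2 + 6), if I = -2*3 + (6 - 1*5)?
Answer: -266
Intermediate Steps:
I = -5 (I = -6 + (6 - 5) = -6 + 1 = -5)
Q = -19 (Q = 6 + 5*(-5) = 6 - 25 = -19)
Q*((3 - 1)**2*2 + 6) = -19*((3 - 1)**2*2 + 6) = -19*(2**2*2 + 6) = -19*(4*2 + 6) = -19*(8 + 6) = -19*14 = -266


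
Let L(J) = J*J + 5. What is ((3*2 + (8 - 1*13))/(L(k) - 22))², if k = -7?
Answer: 1/1024 ≈ 0.00097656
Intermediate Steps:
L(J) = 5 + J² (L(J) = J² + 5 = 5 + J²)
((3*2 + (8 - 1*13))/(L(k) - 22))² = ((3*2 + (8 - 1*13))/((5 + (-7)²) - 22))² = ((6 + (8 - 13))/((5 + 49) - 22))² = ((6 - 5)/(54 - 22))² = (1/32)² = 1/1024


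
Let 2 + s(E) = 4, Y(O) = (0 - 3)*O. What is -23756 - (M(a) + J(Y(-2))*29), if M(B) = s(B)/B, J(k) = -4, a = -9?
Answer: -212758/9 ≈ -23640.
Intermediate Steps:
Y(O) = -3*O
s(E) = 2 (s(E) = -2 + 4 = 2)
M(B) = 2/B
-23756 - (M(a) + J(Y(-2))*29) = -23756 - (2/(-9) - 4*29) = -23756 - (2*(-⅑) - 116) = -23756 - (-2/9 - 116) = -23756 - 1*(-1046/9) = -23756 + 1046/9 = -212758/9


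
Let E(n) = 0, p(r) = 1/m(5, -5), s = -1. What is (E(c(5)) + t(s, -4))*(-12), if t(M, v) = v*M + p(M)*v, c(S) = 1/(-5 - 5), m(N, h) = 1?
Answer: 0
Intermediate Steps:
c(S) = -1/10 (c(S) = 1/(-10) = -1/10)
p(r) = 1 (p(r) = 1/1 = 1)
t(M, v) = v + M*v (t(M, v) = v*M + 1*v = M*v + v = v + M*v)
(E(c(5)) + t(s, -4))*(-12) = (0 - 4*(1 - 1))*(-12) = (0 - 4*0)*(-12) = (0 + 0)*(-12) = 0*(-12) = 0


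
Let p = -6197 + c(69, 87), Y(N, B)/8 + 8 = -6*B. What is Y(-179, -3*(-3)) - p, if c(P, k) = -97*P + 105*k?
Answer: 3259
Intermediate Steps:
Y(N, B) = -64 - 48*B (Y(N, B) = -64 + 8*(-6*B) = -64 - 48*B)
p = -3755 (p = -6197 + (-97*69 + 105*87) = -6197 + (-6693 + 9135) = -6197 + 2442 = -3755)
Y(-179, -3*(-3)) - p = (-64 - (-144)*(-3)) - 1*(-3755) = (-64 - 48*9) + 3755 = (-64 - 432) + 3755 = -496 + 3755 = 3259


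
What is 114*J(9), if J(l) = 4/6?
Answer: 76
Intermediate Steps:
J(l) = ⅔ (J(l) = 4*(⅙) = ⅔)
114*J(9) = 114*(⅔) = 76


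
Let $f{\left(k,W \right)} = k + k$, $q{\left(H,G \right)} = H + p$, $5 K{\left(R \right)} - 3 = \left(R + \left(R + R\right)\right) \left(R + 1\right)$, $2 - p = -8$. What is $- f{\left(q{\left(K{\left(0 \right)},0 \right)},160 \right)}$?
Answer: $- \frac{106}{5} \approx -21.2$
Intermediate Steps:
$p = 10$ ($p = 2 - -8 = 2 + 8 = 10$)
$K{\left(R \right)} = \frac{3}{5} + \frac{3 R \left(1 + R\right)}{5}$ ($K{\left(R \right)} = \frac{3}{5} + \frac{\left(R + \left(R + R\right)\right) \left(R + 1\right)}{5} = \frac{3}{5} + \frac{\left(R + 2 R\right) \left(1 + R\right)}{5} = \frac{3}{5} + \frac{3 R \left(1 + R\right)}{5}$)
$q{\left(H,G \right)} = 10 + H$ ($q{\left(H,G \right)} = H + 10 = 10 + H$)
$f{\left(k,W \right)} = 2 k$
$- f{\left(q{\left(K{\left(0 \right)},0 \right)},160 \right)} = - 2 \left(10 + \left(\frac{3}{5} + \frac{3}{5} \cdot 0 + \frac{3 \cdot 0^{2}}{5}\right)\right) = - 2 \left(10 + \left(\frac{3}{5} + 0 + \frac{3}{5} \cdot 0\right)\right) = - 2 \left(10 + \left(\frac{3}{5} + 0 + 0\right)\right) = - 2 \left(10 + \frac{3}{5}\right) = - \frac{2 \cdot 53}{5} = \left(-1\right) \frac{106}{5} = - \frac{106}{5}$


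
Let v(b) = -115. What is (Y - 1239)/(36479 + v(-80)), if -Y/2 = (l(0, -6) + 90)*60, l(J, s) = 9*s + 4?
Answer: -6039/36364 ≈ -0.16607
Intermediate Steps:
l(J, s) = 4 + 9*s
Y = -4800 (Y = -2*((4 + 9*(-6)) + 90)*60 = -2*((4 - 54) + 90)*60 = -2*(-50 + 90)*60 = -80*60 = -2*2400 = -4800)
(Y - 1239)/(36479 + v(-80)) = (-4800 - 1239)/(36479 - 115) = -6039/36364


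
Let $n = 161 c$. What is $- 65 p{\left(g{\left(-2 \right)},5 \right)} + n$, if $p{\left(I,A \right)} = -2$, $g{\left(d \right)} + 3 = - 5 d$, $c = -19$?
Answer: $-2929$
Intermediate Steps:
$g{\left(d \right)} = -3 - 5 d$
$n = -3059$ ($n = 161 \left(-19\right) = -3059$)
$- 65 p{\left(g{\left(-2 \right)},5 \right)} + n = \left(-65\right) \left(-2\right) - 3059 = 130 - 3059 = -2929$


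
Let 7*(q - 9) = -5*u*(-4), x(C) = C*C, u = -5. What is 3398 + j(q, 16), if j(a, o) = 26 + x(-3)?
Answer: 3433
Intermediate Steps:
x(C) = C²
q = -37/7 (q = 9 + (-5*(-5)*(-4))/7 = 9 + (25*(-4))/7 = 9 + (⅐)*(-100) = 9 - 100/7 = -37/7 ≈ -5.2857)
j(a, o) = 35 (j(a, o) = 26 + (-3)² = 26 + 9 = 35)
3398 + j(q, 16) = 3398 + 35 = 3433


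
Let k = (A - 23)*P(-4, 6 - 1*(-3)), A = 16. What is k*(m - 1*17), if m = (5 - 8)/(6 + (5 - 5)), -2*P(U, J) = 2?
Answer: -245/2 ≈ -122.50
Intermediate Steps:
P(U, J) = -1 (P(U, J) = -1/2*2 = -1)
k = 7 (k = (16 - 23)*(-1) = -7*(-1) = 7)
m = -1/2 (m = -3/(6 + 0) = -3/6 = -3*1/6 = -1/2 ≈ -0.50000)
k*(m - 1*17) = 7*(-1/2 - 1*17) = 7*(-1/2 - 17) = 7*(-35/2) = -245/2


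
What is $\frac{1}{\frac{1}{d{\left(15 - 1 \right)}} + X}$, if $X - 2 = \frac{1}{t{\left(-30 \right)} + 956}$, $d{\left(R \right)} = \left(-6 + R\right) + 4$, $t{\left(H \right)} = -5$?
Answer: $\frac{1268}{2643} \approx 0.47976$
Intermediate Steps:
$d{\left(R \right)} = -2 + R$
$X = \frac{1903}{951}$ ($X = 2 + \frac{1}{-5 + 956} = 2 + \frac{1}{951} = \frac{1903}{951} \approx 2.0011$)
$\frac{1}{\frac{1}{d{\left(15 - 1 \right)}} + X} = \frac{1}{\frac{1}{-2 + \left(15 - 1\right)} + \frac{1903}{951}} = \frac{1}{\frac{1}{-2 + 14} + \frac{1903}{951}} = \frac{1}{\frac{1}{12} + \frac{1903}{951}} = \frac{1}{\frac{2643}{1268}} = \frac{1268}{2643}$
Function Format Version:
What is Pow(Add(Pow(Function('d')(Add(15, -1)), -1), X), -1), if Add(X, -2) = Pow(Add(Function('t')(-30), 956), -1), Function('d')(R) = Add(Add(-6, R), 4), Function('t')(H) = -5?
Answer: Rational(1268, 2643) ≈ 0.47976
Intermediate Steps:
Function('d')(R) = Add(-2, R)
X = Rational(1903, 951) (X = Add(2, Pow(Add(-5, 956), -1)) = Add(2, Pow(951, -1)) = Add(2, Rational(1, 951)) = Rational(1903, 951) ≈ 2.0011)
Pow(Add(Pow(Function('d')(Add(15, -1)), -1), X), -1) = Pow(Add(Pow(Add(-2, Add(15, -1)), -1), Rational(1903, 951)), -1) = Pow(Add(Pow(Add(-2, 14), -1), Rational(1903, 951)), -1) = Pow(Add(Pow(12, -1), Rational(1903, 951)), -1) = Pow(Add(Rational(1, 12), Rational(1903, 951)), -1) = Pow(Rational(2643, 1268), -1) = Rational(1268, 2643)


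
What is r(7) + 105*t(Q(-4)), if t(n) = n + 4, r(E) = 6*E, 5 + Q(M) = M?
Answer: -483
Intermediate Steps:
Q(M) = -5 + M
t(n) = 4 + n
r(7) + 105*t(Q(-4)) = 6*7 + 105*(4 + (-5 - 4)) = 42 + 105*(4 - 9) = 42 + 105*(-5) = 42 - 525 = -483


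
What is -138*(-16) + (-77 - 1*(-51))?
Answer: 2182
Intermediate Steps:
-138*(-16) + (-77 - 1*(-51)) = 2208 + (-77 + 51) = 2208 - 26 = 2182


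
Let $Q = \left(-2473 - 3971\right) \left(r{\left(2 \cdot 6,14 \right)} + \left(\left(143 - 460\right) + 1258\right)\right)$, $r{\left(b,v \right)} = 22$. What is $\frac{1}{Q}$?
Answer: $- \frac{1}{6205572} \approx -1.6115 \cdot 10^{-7}$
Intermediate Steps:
$Q = -6205572$ ($Q = \left(-2473 - 3971\right) \left(22 + \left(\left(143 - 460\right) + 1258\right)\right) = - 6444 \left(22 + \left(-317 + 1258\right)\right) = - 6444 \left(22 + 941\right) = \left(-6444\right) 963 = -6205572$)
$\frac{1}{Q} = \frac{1}{-6205572} = - \frac{1}{6205572}$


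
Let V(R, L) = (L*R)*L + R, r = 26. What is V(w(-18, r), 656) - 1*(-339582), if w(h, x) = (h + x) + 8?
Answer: 7224974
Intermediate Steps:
w(h, x) = 8 + h + x
V(R, L) = R + R*L**2 (V(R, L) = R*L**2 + R = R + R*L**2)
V(w(-18, r), 656) - 1*(-339582) = (8 - 18 + 26)*(1 + 656**2) - 1*(-339582) = 16*(1 + 430336) + 339582 = 16*430337 + 339582 = 6885392 + 339582 = 7224974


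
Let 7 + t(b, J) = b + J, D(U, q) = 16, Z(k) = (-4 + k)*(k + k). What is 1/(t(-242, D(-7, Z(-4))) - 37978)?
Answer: -1/38211 ≈ -2.6170e-5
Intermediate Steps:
Z(k) = 2*k*(-4 + k) (Z(k) = (-4 + k)*(2*k) = 2*k*(-4 + k))
t(b, J) = -7 + J + b (t(b, J) = -7 + (b + J) = -7 + (J + b) = -7 + J + b)
1/(t(-242, D(-7, Z(-4))) - 37978) = 1/((-7 + 16 - 242) - 37978) = 1/(-233 - 37978) = 1/(-38211) = -1/38211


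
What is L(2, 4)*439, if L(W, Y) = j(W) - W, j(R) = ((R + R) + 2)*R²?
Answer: 9658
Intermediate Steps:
j(R) = R²*(2 + 2*R) (j(R) = (2*R + 2)*R² = (2 + 2*R)*R² = R²*(2 + 2*R))
L(W, Y) = -W + 2*W²*(1 + W) (L(W, Y) = 2*W²*(1 + W) - W = -W + 2*W²*(1 + W))
L(2, 4)*439 = (2*(-1 + 2*2*(1 + 2)))*439 = (2*(-1 + 2*2*3))*439 = (2*(-1 + 12))*439 = (2*11)*439 = 22*439 = 9658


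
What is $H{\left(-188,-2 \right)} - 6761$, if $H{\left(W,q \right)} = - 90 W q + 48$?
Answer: $-40553$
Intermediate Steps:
$H{\left(W,q \right)} = 48 - 90 W q$ ($H{\left(W,q \right)} = - 90 W q + 48 = 48 - 90 W q$)
$H{\left(-188,-2 \right)} - 6761 = \left(48 - \left(-16920\right) \left(-2\right)\right) - 6761 = \left(48 - 33840\right) - 6761 = -33792 - 6761 = -40553$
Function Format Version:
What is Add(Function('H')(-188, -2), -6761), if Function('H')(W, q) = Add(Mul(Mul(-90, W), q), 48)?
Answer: -40553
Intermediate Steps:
Function('H')(W, q) = Add(48, Mul(-90, W, q)) (Function('H')(W, q) = Add(Mul(-90, W, q), 48) = Add(48, Mul(-90, W, q)))
Add(Function('H')(-188, -2), -6761) = Add(Add(48, Mul(-90, -188, -2)), -6761) = Add(Add(48, -33840), -6761) = Add(-33792, -6761) = -40553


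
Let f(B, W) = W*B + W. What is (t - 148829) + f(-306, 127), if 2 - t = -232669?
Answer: 45107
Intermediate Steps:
t = 232671 (t = 2 - 1*(-232669) = 2 + 232669 = 232671)
f(B, W) = W + B*W (f(B, W) = B*W + W = W + B*W)
(t - 148829) + f(-306, 127) = (232671 - 148829) + 127*(1 - 306) = 83842 + 127*(-305) = 83842 - 38735 = 45107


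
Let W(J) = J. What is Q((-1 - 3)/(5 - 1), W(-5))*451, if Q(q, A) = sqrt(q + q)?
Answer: 451*I*sqrt(2) ≈ 637.81*I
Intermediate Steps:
Q(q, A) = sqrt(2)*sqrt(q) (Q(q, A) = sqrt(2*q) = sqrt(2)*sqrt(q))
Q((-1 - 3)/(5 - 1), W(-5))*451 = (sqrt(2)*sqrt((-1 - 3)/(5 - 1)))*451 = (sqrt(2)*sqrt(-4/4))*451 = (sqrt(2)*sqrt(-4*1/4))*451 = (sqrt(2)*sqrt(-1))*451 = (sqrt(2)*I)*451 = (I*sqrt(2))*451 = 451*I*sqrt(2)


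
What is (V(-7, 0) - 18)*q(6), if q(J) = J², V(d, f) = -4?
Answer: -792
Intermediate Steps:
(V(-7, 0) - 18)*q(6) = (-4 - 18)*6² = -22*36 = -792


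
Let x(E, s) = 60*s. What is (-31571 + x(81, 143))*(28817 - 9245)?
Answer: -449979852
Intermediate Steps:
(-31571 + x(81, 143))*(28817 - 9245) = (-31571 + 60*143)*(28817 - 9245) = (-31571 + 8580)*19572 = -22991*19572 = -449979852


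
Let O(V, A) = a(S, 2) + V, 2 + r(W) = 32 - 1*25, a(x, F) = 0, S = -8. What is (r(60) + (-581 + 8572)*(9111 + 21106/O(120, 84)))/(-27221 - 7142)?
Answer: -4452689383/2061780 ≈ -2159.6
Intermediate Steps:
r(W) = 5 (r(W) = -2 + (32 - 1*25) = -2 + (32 - 25) = -2 + 7 = 5)
O(V, A) = V (O(V, A) = 0 + V = V)
(r(60) + (-581 + 8572)*(9111 + 21106/O(120, 84)))/(-27221 - 7142) = (5 + (-581 + 8572)*(9111 + 21106/120))/(-27221 - 7142) = (5 + 7991*(9111 + 21106*(1/120)))/(-34363) = (5 + 7991*(9111 + 10553/60))*(-1/34363) = (5 + 7991*(557213/60))*(-1/34363) = (5 + 4452689083/60)*(-1/34363) = (4452689383/60)*(-1/34363) = -4452689383/2061780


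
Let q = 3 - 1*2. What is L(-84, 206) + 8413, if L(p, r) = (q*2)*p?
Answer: 8245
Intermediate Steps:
q = 1 (q = 3 - 2 = 1)
L(p, r) = 2*p (L(p, r) = (1*2)*p = 2*p)
L(-84, 206) + 8413 = 2*(-84) + 8413 = -168 + 8413 = 8245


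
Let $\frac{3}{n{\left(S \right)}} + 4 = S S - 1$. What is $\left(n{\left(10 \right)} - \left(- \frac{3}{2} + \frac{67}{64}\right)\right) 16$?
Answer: $\frac{2947}{380} \approx 7.7553$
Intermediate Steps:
$n{\left(S \right)} = \frac{3}{-5 + S^{2}}$ ($n{\left(S \right)} = \frac{3}{-4 + \left(S S - 1\right)} = \frac{3}{-4 + \left(S^{2} - 1\right)} = \frac{3}{-4 + \left(-1 + S^{2}\right)} = \frac{3}{-5 + S^{2}}$)
$\left(n{\left(10 \right)} - \left(- \frac{3}{2} + \frac{67}{64}\right)\right) 16 = \left(\frac{3}{-5 + 10^{2}} - \left(- \frac{3}{2} + \frac{67}{64}\right)\right) 16 = \left(\frac{3}{-5 + 100} - - \frac{29}{64}\right) 16 = \left(\frac{3}{95} + \left(\frac{3}{2} - \frac{67}{64}\right)\right) 16 = \left(3 \cdot \frac{1}{95} + \frac{29}{64}\right) 16 = \left(\frac{3}{95} + \frac{29}{64}\right) 16 = \frac{2947}{6080} \cdot 16 = \frac{2947}{380}$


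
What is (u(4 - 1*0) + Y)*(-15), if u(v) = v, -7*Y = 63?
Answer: 75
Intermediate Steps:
Y = -9 (Y = -⅐*63 = -9)
(u(4 - 1*0) + Y)*(-15) = ((4 - 1*0) - 9)*(-15) = ((4 + 0) - 9)*(-15) = (4 - 9)*(-15) = -5*(-15) = 75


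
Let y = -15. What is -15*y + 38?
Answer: 263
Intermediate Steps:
-15*y + 38 = -15*(-15) + 38 = 225 + 38 = 263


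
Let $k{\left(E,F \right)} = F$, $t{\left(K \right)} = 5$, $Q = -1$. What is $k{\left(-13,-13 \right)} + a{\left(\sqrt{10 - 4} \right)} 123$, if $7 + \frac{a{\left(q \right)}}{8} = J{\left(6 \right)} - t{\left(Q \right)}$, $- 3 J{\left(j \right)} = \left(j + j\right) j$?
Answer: $-35437$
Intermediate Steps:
$J{\left(j \right)} = - \frac{2 j^{2}}{3}$ ($J{\left(j \right)} = - \frac{\left(j + j\right) j}{3} = - \frac{2 j j}{3} = - \frac{2 j^{2}}{3}$)
$a{\left(q \right)} = -288$ ($a{\left(q \right)} = -56 + 8 \left(- \frac{2 \cdot 6^{2}}{3} - 5\right) = -56 + 8 \left(\left(- \frac{2}{3}\right) 36 - 5\right) = -56 + 8 \left(-24 - 5\right) = -56 + 8 \left(-29\right) = -56 - 232 = -288$)
$k{\left(-13,-13 \right)} + a{\left(\sqrt{10 - 4} \right)} 123 = -13 - 35424 = -35437$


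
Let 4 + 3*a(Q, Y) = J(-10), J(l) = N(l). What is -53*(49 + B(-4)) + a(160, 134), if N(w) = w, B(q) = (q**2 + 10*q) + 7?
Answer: -5102/3 ≈ -1700.7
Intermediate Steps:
B(q) = 7 + q**2 + 10*q
J(l) = l
a(Q, Y) = -14/3 (a(Q, Y) = -4/3 + (1/3)*(-10) = -4/3 - 10/3 = -14/3)
-53*(49 + B(-4)) + a(160, 134) = -53*(49 + (7 + (-4)**2 + 10*(-4))) - 14/3 = -53*(49 + (7 + 16 - 40)) - 14/3 = -53*(49 - 17) - 14/3 = -53*32 - 14/3 = -1696 - 14/3 = -5102/3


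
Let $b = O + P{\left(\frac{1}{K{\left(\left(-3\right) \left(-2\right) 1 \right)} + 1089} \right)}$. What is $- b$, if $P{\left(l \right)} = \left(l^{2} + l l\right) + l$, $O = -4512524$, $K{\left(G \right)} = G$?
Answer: $\frac{5410629088003}{1199025} \approx 4.5125 \cdot 10^{6}$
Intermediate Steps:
$P{\left(l \right)} = l + 2 l^{2}$ ($P{\left(l \right)} = \left(l^{2} + l^{2}\right) + l = 2 l^{2} + l = l + 2 l^{2}$)
$b = - \frac{5410629088003}{1199025}$ ($b = -4512524 + \frac{1 + \frac{2}{\left(-3\right) \left(-2\right) 1 + 1089}}{\left(-3\right) \left(-2\right) 1 + 1089} = -4512524 + \frac{1 + \frac{2}{6 \cdot 1 + 1089}}{6 \cdot 1 + 1089} = -4512524 + \frac{1 + \frac{2}{6 + 1089}}{6 + 1089} = -4512524 + \frac{1 + \frac{2}{1095}}{1095} = -4512524 + \frac{1}{1095} \cdot \frac{1097}{1095} = -4512524 + \frac{1097}{1199025} = - \frac{5410629088003}{1199025} \approx -4.5125 \cdot 10^{6}$)
$- b = \left(-1\right) \left(- \frac{5410629088003}{1199025}\right) = \frac{5410629088003}{1199025}$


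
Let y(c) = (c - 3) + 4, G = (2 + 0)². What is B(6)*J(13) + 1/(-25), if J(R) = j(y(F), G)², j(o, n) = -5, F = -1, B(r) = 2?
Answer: 1249/25 ≈ 49.960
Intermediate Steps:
G = 4 (G = 2² = 4)
y(c) = 1 + c (y(c) = (-3 + c) + 4 = 1 + c)
J(R) = 25 (J(R) = (-5)² = 25)
B(6)*J(13) + 1/(-25) = 2*25 + 1/(-25) = 50 - 1/25 = 1249/25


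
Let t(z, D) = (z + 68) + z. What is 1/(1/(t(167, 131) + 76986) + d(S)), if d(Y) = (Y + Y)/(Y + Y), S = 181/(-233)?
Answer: 77388/77389 ≈ 0.99999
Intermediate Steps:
t(z, D) = 68 + 2*z (t(z, D) = (68 + z) + z = 68 + 2*z)
S = -181/233 (S = 181*(-1/233) = -181/233 ≈ -0.77682)
d(Y) = 1 (d(Y) = (2*Y)/((2*Y)) = (2*Y)*(1/(2*Y)) = 1)
1/(1/(t(167, 131) + 76986) + d(S)) = 1/(1/((68 + 2*167) + 76986) + 1) = 1/(1/((68 + 334) + 76986) + 1) = 1/(1/(402 + 76986) + 1) = 1/(1/77388 + 1) = 1/(77389/77388) = 77388/77389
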